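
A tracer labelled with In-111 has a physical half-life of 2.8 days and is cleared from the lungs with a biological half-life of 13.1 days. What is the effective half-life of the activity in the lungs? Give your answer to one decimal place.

2.3 days

1/t_eff = 1/t_phys + 1/t_biol = 1/2.8 + 1/13.1 = 0.43348 per day.
t_eff = 2.8 × 13.1 / (2.8 + 13.1) ≈ 2.3069 days.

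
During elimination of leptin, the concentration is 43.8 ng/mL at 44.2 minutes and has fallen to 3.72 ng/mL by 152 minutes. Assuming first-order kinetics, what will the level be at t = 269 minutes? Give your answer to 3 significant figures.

Over Δt = 152 − 44.2 = 107.8 minutes, the level fell by a factor of 43.8/3.72 ≈ 11.774.
n = log₂(11.774) ≈ 3.5576 half-lives, so t½ = 107.8/3.5576 ≈ 30.302 minutes.
From t = 152 to t = 269: 3.72 × (1/2)^((269−152)/30.302) ≈ 0.25599 ng/mL.

0.256 ng/mL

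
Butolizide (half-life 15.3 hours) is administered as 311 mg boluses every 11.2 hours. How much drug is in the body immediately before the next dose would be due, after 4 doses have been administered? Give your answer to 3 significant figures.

The 4 doses were given 44.8, 33.6, 22.4, 11.2 hours ago.
Total = 311·(1/2)^(44.8/15.3) + 311·(1/2)^(33.6/15.3) + 311·(1/2)^(22.4/15.3) + 311·(1/2)^(11.2/15.3)
      = 40.861 + 67.87 + 112.73 + 187.24 ≈ 408.7 mg.

409 mg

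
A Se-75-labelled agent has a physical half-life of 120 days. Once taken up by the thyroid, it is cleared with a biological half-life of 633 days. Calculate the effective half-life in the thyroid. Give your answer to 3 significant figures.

101 days

1/t_eff = 1/t_phys + 1/t_biol = 1/120 + 1/633 = 0.0099131 per day.
t_eff = 120 × 633 / (120 + 633) ≈ 100.88 days.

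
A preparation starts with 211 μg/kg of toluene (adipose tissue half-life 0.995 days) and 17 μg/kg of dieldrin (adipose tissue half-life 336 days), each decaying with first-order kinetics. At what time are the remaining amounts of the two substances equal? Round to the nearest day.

4 days

Set 211·(1/2)^(t/0.995) = 17·(1/2)^(t/336).
Taking log₂: log₂(211/17) = t·(1/0.995 − 1/336).
log₂(12.412) = 3.6336; 1/0.995 − 1/336 = 1.002.
t = 3.6336 / 1.002 ≈ 3.6262 days.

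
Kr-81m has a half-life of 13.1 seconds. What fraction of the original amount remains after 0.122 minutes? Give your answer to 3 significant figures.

0.122 minutes = 7.32 seconds.
n = 7.32/13.1 ≈ 0.55878 half-lives.
Fraction remaining = (1/2)^0.55878 ≈ 0.67888.

0.679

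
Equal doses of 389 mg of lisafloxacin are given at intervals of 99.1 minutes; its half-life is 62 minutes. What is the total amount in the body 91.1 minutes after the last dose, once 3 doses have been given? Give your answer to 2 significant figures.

200 mg

The 3 doses were given 289.3, 190.2, 91.1 minutes ago.
Total = 389·(1/2)^(289.3/62) + 389·(1/2)^(190.2/62) + 389·(1/2)^(91.1/62)
      = 15.322 + 46.395 + 140.48 ≈ 202.2 mg.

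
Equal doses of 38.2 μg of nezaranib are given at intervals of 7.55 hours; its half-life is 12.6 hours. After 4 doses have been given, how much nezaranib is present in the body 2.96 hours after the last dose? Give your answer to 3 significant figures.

77.4 μg

The 4 doses were given 25.61, 18.06, 10.51, 2.96 hours ago.
Total = 38.2·(1/2)^(25.61/12.6) + 38.2·(1/2)^(18.06/12.6) + 38.2·(1/2)^(10.51/12.6) + 38.2·(1/2)^(2.96/12.6)
      = 9.337 + 14.144 + 21.427 + 32.46 ≈ 77.368 μg.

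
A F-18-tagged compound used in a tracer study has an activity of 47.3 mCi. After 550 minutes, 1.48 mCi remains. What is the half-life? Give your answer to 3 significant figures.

A/A₀ = 1.48/47.3 ≈ 0.03129.
n = log₂(31.959) ≈ 4.9982 half-lives elapsed in 550 minutes.
t½ = 550/4.9982 ≈ 110.04 minutes.

110 minutes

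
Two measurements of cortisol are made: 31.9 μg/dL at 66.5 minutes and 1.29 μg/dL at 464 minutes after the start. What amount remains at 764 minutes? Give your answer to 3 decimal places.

0.115 μg/dL

Over Δt = 464 − 66.5 = 397.5 minutes, the level fell by a factor of 31.9/1.29 ≈ 24.729.
n = log₂(24.729) ≈ 4.6281 half-lives, so t½ = 397.5/4.6281 ≈ 85.888 minutes.
From t = 464 to t = 764: 1.29 × (1/2)^((764−464)/85.888) ≈ 0.11458 μg/dL.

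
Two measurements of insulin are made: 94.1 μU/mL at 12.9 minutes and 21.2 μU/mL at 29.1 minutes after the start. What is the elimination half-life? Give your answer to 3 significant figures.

Over Δt = 29.1 − 12.9 = 16.2 minutes, the level fell by a factor of 94.1/21.2 ≈ 4.4387.
n = log₂(4.4387) ≈ 2.1501 half-lives, so t½ = 16.2/2.1501 ≈ 7.5344 minutes.

7.53 minutes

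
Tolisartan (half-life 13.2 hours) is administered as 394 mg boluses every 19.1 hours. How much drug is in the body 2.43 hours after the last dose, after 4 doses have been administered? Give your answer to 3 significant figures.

The 4 doses were given 59.73, 40.63, 21.53, 2.43 hours ago.
Total = 394·(1/2)^(59.73/13.2) + 394·(1/2)^(40.63/13.2) + 394·(1/2)^(21.53/13.2) + 394·(1/2)^(2.43/13.2)
      = 17.113 + 46.657 + 127.2 + 346.8 ≈ 537.77 mg.

538 mg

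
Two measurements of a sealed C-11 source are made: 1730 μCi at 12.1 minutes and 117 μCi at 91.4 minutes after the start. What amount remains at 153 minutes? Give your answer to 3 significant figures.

14.4 μCi

Over Δt = 91.4 − 12.1 = 79.3 minutes, the level fell by a factor of 1730/117 ≈ 14.786.
n = log₂(14.786) ≈ 3.8862 half-lives, so t½ = 79.3/3.8862 ≈ 20.406 minutes.
From t = 91.4 to t = 153: 117 × (1/2)^((153−91.4)/20.406) ≈ 14.436 μCi.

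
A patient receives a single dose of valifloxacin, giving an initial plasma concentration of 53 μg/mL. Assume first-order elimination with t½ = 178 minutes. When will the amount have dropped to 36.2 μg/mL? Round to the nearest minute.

98 minutes

Fraction remaining = 36.2/53 ≈ 0.68302.
n = log₂(53/36.2) = ln(1.4641)/ln 2 ≈ 0.55 half-lives.
t = n × t½ = 0.55 × 178 ≈ 97.9 minutes.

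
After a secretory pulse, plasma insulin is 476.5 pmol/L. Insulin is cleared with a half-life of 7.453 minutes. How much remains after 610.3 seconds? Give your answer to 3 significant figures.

Convert the elapsed time: 610.3 seconds = 10.1717 minutes.
Number of half-lives: n = 10.1717/7.453 ≈ 1.3648.
Remaining = 476.5 × (1/2)^1.3648 = 476.5 × 0.3883 ≈ 185.02 pmol/L.

185 pmol/L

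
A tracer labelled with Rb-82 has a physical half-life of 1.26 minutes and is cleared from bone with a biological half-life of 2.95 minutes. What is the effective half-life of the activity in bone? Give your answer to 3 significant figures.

1/t_eff = 1/t_phys + 1/t_biol = 1/1.26 + 1/2.95 = 1.1326 per minute.
t_eff = 1.26 × 2.95 / (1.26 + 2.95) ≈ 0.8829 minutes.

0.883 minutes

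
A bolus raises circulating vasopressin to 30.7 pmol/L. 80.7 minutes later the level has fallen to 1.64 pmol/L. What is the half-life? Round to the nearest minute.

A/A₀ = 1.64/30.7 ≈ 0.05342.
n = log₂(18.72) ≈ 4.2265 half-lives elapsed in 80.7 minutes.
t½ = 80.7/4.2265 ≈ 19.094 minutes.

19 minutes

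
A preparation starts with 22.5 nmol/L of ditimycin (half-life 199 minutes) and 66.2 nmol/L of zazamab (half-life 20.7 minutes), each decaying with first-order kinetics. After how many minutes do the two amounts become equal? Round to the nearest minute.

36 minutes

Set 22.5·(1/2)^(t/199) = 66.2·(1/2)^(t/20.7).
Taking log₂: log₂(22.5/66.2) = t·(1/199 − 1/20.7).
log₂(0.33988) = -1.5569; 1/199 − 1/20.7 = -0.043284.
t = -1.5569 / -0.043284 ≈ 35.97 minutes.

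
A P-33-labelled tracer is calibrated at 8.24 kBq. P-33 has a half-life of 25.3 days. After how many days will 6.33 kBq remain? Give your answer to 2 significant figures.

Fraction remaining = 6.33/8.24 ≈ 0.7682.
n = log₂(8.24/6.33) = ln(1.3017)/ln 2 ≈ 0.38044 half-lives.
t = n × t½ = 0.38044 × 25.3 ≈ 9.6251 days.

9.6 days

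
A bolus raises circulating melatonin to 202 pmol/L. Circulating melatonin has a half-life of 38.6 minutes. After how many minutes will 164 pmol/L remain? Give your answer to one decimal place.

11.6 minutes

Fraction remaining = 164/202 ≈ 0.81188.
n = log₂(202/164) = ln(1.2317)/ln 2 ≈ 0.30066 half-lives.
t = n × t½ = 0.30066 × 38.6 ≈ 11.605 minutes.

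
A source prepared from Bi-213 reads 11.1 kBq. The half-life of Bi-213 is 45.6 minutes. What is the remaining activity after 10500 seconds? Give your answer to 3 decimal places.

Convert the elapsed time: 10500 seconds = 175 minutes.
Number of half-lives: n = 175/45.6 ≈ 3.8377.
Remaining = 11.1 × (1/2)^3.8377 = 11.1 × 0.069941 ≈ 0.77634 kBq.

0.776 kBq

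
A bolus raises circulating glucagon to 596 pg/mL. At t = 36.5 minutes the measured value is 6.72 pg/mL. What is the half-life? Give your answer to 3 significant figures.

5.64 minutes

A/A₀ = 6.72/596 ≈ 0.011275.
n = log₂(88.69) ≈ 6.4707 half-lives elapsed in 36.5 minutes.
t½ = 36.5/6.4707 ≈ 5.6408 minutes.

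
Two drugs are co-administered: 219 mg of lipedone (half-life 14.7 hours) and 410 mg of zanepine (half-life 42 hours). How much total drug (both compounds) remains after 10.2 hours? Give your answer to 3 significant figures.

482 mg

lipedone: 219 × (1/2)^(10.2/14.7) = 219 × (1/2)^0.69388 ≈ 135.38 mg.
zanepine: 410 × (1/2)^(10.2/42) = 410 × (1/2)^0.24286 ≈ 346.48 mg.
Total = 135.38 + 346.48 ≈ 481.86 mg.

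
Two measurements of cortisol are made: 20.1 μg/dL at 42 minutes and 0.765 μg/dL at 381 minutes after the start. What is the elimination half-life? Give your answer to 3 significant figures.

71.9 minutes

Over Δt = 381 − 42 = 339 minutes, the level fell by a factor of 20.1/0.765 ≈ 26.275.
n = log₂(26.275) ≈ 4.7156 half-lives, so t½ = 339/4.7156 ≈ 71.889 minutes.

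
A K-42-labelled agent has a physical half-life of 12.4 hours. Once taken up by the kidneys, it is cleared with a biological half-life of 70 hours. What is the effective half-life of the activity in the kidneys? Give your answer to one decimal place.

10.5 hours

1/t_eff = 1/t_phys + 1/t_biol = 1/12.4 + 1/70 = 0.094931 per hour.
t_eff = 12.4 × 70 / (12.4 + 70) ≈ 10.534 hours.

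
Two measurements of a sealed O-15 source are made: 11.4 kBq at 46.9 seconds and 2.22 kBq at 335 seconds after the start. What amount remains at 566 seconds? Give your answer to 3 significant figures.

Over Δt = 335 − 46.9 = 288.1 seconds, the level fell by a factor of 11.4/2.22 ≈ 5.1351.
n = log₂(5.1351) ≈ 2.3604 half-lives, so t½ = 288.1/2.3604 ≈ 122.06 seconds.
From t = 335 to t = 566: 2.22 × (1/2)^((566−335)/122.06) ≈ 0.5979 kBq.

0.598 kBq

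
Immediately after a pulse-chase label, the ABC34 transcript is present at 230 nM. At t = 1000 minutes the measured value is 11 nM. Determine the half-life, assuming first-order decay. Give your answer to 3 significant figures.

A/A₀ = 11/230 ≈ 0.047826.
n = log₂(20.909) ≈ 4.3861 half-lives elapsed in 1000 minutes.
t½ = 1000/4.3861 ≈ 228 minutes.

228 minutes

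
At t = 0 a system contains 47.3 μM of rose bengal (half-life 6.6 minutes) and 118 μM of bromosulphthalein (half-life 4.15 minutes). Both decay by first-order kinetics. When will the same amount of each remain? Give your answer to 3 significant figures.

Set 47.3·(1/2)^(t/6.6) = 118·(1/2)^(t/4.15).
Taking log₂: log₂(47.3/118) = t·(1/6.6 − 1/4.15).
log₂(0.40085) = -1.3189; 1/6.6 − 1/4.15 = -0.089449.
t = -1.3189 / -0.089449 ≈ 14.744 minutes.

14.7 minutes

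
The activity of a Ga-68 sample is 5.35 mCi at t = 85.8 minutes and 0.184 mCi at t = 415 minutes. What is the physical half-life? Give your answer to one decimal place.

Over Δt = 415 − 85.8 = 329.2 minutes, the level fell by a factor of 5.35/0.184 ≈ 29.076.
n = log₂(29.076) ≈ 4.8618 half-lives, so t½ = 329.2/4.8618 ≈ 67.712 minutes.

67.7 minutes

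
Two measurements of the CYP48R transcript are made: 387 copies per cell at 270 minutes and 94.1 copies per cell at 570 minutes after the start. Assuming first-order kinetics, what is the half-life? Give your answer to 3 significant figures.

Over Δt = 570 − 270 = 300 minutes, the level fell by a factor of 387/94.1 ≈ 4.1126.
n = log₂(4.1126) ≈ 2.0401 half-lives, so t½ = 300/2.0401 ≈ 147.05 minutes.

147 minutes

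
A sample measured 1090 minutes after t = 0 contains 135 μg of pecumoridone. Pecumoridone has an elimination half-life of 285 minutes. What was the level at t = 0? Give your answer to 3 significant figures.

1910 μg

Number of half-lives elapsed: n = 1090/285 ≈ 3.8246.
A₀ = A × 2^n = 135 × 2^3.8246 = 135 × 14.168 ≈ 1912.7 μg.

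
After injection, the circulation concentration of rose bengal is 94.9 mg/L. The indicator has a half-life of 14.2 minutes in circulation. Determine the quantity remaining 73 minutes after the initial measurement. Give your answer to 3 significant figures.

2.69 mg/L

Number of half-lives: n = 73/14.2 ≈ 5.1408.
Remaining = 94.9 × (1/2)^5.1408 = 94.9 × 0.028343 ≈ 2.6898 mg/L.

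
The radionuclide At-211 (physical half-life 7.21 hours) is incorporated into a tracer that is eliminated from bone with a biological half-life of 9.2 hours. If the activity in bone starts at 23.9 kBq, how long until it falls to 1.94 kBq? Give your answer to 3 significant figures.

14.6 hours

1/t_eff = 1/t_phys + 1/t_biol = 1/7.21 + 1/9.2 = 0.24739 per hour.
t_eff = 7.21 × 9.2 / (7.21 + 9.2) ≈ 4.0422 hours.
n = log₂(23.9/1.94) ≈ 3.6229; t = 3.6229 × 4.0422 ≈ 14.644 hours.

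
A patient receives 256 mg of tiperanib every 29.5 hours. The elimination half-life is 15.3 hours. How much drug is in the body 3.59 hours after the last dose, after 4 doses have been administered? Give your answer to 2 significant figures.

290 mg

The 4 doses were given 92.09, 62.59, 33.09, 3.59 hours ago.
Total = 256·(1/2)^(92.09/15.3) + 256·(1/2)^(62.59/15.3) + 256·(1/2)^(33.09/15.3) + 256·(1/2)^(3.59/15.3)
      = 3.9478 + 15.024 + 57.173 + 217.57 ≈ 293.72 mg.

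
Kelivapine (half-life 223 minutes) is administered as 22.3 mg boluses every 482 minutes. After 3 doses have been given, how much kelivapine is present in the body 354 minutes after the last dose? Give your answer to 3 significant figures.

9.45 mg

The 3 doses were given 1318, 836, 354 minutes ago.
Total = 22.3·(1/2)^(1318/223) + 22.3·(1/2)^(836/223) + 22.3·(1/2)^(354/223)
      = 0.37079 + 1.6587 + 7.4206 ≈ 9.4501 mg.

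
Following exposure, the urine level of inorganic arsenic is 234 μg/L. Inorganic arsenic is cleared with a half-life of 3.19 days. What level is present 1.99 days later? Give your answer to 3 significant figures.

152 μg/L

Number of half-lives: n = 1.99/3.19 ≈ 0.62382.
Remaining = 234 × (1/2)^0.62382 = 234 × 0.64895 ≈ 151.85 μg/L.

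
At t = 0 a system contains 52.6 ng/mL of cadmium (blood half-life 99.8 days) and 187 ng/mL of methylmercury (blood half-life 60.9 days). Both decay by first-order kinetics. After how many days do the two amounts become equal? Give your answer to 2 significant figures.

290 days

Set 52.6·(1/2)^(t/99.8) = 187·(1/2)^(t/60.9).
Taking log₂: log₂(52.6/187) = t·(1/99.8 − 1/60.9).
log₂(0.28128) = -1.8299; 1/99.8 − 1/60.9 = -0.0064003.
t = -1.8299 / -0.0064003 ≈ 285.91 days.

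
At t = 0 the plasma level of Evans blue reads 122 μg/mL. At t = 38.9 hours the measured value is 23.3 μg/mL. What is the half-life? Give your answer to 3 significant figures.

16.3 hours

A/A₀ = 23.3/122 ≈ 0.19098.
n = log₂(5.2361) ≈ 2.3885 half-lives elapsed in 38.9 hours.
t½ = 38.9/2.3885 ≈ 16.287 hours.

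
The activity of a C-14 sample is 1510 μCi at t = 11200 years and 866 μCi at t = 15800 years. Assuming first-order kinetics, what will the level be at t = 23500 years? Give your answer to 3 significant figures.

341 μCi

Over Δt = 15800 − 11200 = 4600 years, the level fell by a factor of 1510/866 ≈ 1.7436.
n = log₂(1.7436) ≈ 0.80211 half-lives, so t½ = 4600/0.80211 ≈ 5734.9 years.
From t = 15800 to t = 23500: 866 × (1/2)^((23500−15800)/5734.9) ≈ 341.46 μCi.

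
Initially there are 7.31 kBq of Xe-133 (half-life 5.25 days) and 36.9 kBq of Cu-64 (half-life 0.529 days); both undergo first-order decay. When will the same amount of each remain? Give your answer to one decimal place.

Set 7.31·(1/2)^(t/5.25) = 36.9·(1/2)^(t/0.529).
Taking log₂: log₂(7.31/36.9) = t·(1/5.25 − 1/0.529).
log₂(0.1981) = -2.3357; 1/5.25 − 1/0.529 = -1.6999.
t = -2.3357 / -1.6999 ≈ 1.374 days.

1.4 days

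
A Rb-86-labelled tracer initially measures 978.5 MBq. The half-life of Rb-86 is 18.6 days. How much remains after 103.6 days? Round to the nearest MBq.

Number of half-lives: n = 103.6/18.6 ≈ 5.5699.
Remaining = 978.5 × (1/2)^5.5699 = 978.5 × 0.021052 ≈ 20.599 MBq.

21 MBq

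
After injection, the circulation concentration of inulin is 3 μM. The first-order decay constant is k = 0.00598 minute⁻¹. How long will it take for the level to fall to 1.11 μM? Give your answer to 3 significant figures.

t½ = ln 2 / k = 0.69315 / 0.00598 ≈ 115.91 minutes.
Fraction remaining = 1.11/3 ≈ 0.37.
n = log₂(3/1.11) = ln(2.7027)/ln 2 ≈ 1.4344 half-lives.
t = n × t½ = 1.4344 × 115.91 ≈ 166.26 minutes.

166 minutes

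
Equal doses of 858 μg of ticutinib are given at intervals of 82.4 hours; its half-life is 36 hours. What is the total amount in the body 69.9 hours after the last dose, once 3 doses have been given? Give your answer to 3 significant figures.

278 μg

The 3 doses were given 234.7, 152.3, 69.9 hours ago.
Total = 858·(1/2)^(234.7/36) + 858·(1/2)^(152.3/36) + 858·(1/2)^(69.9/36)
      = 9.3527 + 45.705 + 223.35 ≈ 278.41 μg.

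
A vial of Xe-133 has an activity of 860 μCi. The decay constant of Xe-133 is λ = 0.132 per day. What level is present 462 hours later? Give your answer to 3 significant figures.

t½ = ln 2 / λ = 0.69315 / 0.132 ≈ 5.2511 days.
Convert the elapsed time: 462 hours = 19.25 days.
Number of half-lives: n = 19.25/5.2511 ≈ 3.6659.
Remaining = 860 × (1/2)^3.6659 = 860 × 0.078788 ≈ 67.757 μCi.

67.8 μCi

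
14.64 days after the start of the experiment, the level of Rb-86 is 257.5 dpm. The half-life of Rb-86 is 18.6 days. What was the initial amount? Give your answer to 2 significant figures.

Number of half-lives elapsed: n = 14.64/18.6 ≈ 0.7871.
A₀ = A × 2^n = 257.5 × 2^0.7871 = 257.5 × 1.7256 ≈ 444.34 dpm.

440 dpm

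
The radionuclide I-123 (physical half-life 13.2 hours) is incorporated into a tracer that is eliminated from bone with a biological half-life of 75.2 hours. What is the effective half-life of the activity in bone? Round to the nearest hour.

11 hours

1/t_eff = 1/t_phys + 1/t_biol = 1/13.2 + 1/75.2 = 0.089055 per hour.
t_eff = 13.2 × 75.2 / (13.2 + 75.2) ≈ 11.229 hours.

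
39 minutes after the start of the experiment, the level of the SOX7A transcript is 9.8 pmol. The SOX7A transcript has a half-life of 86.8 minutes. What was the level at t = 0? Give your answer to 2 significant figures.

13 pmol

Number of half-lives elapsed: n = 39/86.8 ≈ 0.44931.
A₀ = A × 2^n = 9.8 × 2^0.44931 = 9.8 × 1.3654 ≈ 13.381 pmol.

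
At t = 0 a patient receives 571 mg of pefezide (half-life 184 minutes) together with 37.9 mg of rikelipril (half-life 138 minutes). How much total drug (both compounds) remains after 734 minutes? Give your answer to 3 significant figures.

36.9 mg

pefezide: 571 × (1/2)^(734/184) = 571 × (1/2)^3.9891 ≈ 35.957 mg.
rikelipril: 37.9 × (1/2)^(734/138) = 37.9 × (1/2)^5.3188 ≈ 0.94953 mg.
Total = 35.957 + 0.94953 ≈ 36.907 mg.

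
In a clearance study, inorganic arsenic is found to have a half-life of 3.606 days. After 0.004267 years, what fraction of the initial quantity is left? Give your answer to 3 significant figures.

0.004267 years = 1.55746 days.
n = 1.55746/3.606 ≈ 0.43191 half-lives.
Fraction remaining = (1/2)^0.43191 ≈ 0.74128.

0.741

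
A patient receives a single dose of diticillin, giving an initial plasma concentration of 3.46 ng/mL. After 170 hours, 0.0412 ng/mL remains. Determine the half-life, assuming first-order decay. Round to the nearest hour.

A/A₀ = 0.0412/3.46 ≈ 0.011908.
n = log₂(83.981) ≈ 6.392 half-lives elapsed in 170 hours.
t½ = 170/6.392 ≈ 26.596 hours.

27 hours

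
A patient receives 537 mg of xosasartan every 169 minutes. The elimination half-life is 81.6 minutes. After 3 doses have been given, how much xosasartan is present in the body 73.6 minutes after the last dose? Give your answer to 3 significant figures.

372 mg

The 3 doses were given 411.6, 242.6, 73.6 minutes ago.
Total = 537·(1/2)^(411.6/81.6) + 537·(1/2)^(242.6/81.6) + 537·(1/2)^(73.6/81.6)
      = 16.276 + 68.391 + 287.38 ≈ 372.05 mg.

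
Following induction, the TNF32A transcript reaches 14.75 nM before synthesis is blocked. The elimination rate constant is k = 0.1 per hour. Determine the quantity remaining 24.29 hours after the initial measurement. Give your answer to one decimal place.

1.3 nM

t½ = ln 2 / k = 0.69315 / 0.1 ≈ 6.9315 hours.
Number of half-lives: n = 24.29/6.9315 ≈ 3.5043.
Remaining = 14.75 × (1/2)^3.5043 = 14.75 × 0.088125 ≈ 1.2998 nM.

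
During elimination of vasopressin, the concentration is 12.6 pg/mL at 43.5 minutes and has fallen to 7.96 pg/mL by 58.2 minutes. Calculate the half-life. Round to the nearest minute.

Over Δt = 58.2 − 43.5 = 14.7 minutes, the level fell by a factor of 12.6/7.96 ≈ 1.5829.
n = log₂(1.5829) ≈ 0.66258 half-lives, so t½ = 14.7/0.66258 ≈ 22.186 minutes.

22 minutes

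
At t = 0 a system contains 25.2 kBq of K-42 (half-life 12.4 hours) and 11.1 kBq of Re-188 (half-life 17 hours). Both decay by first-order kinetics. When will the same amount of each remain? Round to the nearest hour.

54 hours

Set 25.2·(1/2)^(t/12.4) = 11.1·(1/2)^(t/17).
Taking log₂: log₂(25.2/11.1) = t·(1/12.4 − 1/17).
log₂(2.2703) = 1.1829; 1/12.4 − 1/17 = 0.021822.
t = 1.1829 / 0.021822 ≈ 54.206 hours.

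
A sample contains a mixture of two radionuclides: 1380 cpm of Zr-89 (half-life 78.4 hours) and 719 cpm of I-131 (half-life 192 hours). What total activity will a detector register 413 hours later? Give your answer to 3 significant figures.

Zr-89: 1380 × (1/2)^(413/78.4) = 1380 × (1/2)^5.2679 ≈ 35.818 cpm.
I-131: 719 × (1/2)^(413/192) = 719 × (1/2)^2.151 ≈ 161.88 cpm.
Total = 35.818 + 161.88 ≈ 197.7 cpm.

198 cpm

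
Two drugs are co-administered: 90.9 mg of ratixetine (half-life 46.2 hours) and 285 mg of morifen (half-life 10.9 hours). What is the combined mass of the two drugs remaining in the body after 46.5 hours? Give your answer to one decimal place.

ratixetine: 90.9 × (1/2)^(46.5/46.2) = 90.9 × (1/2)^1.0065 ≈ 45.246 mg.
morifen: 285 × (1/2)^(46.5/10.9) = 285 × (1/2)^4.2661 ≈ 14.813 mg.
Total = 45.246 + 14.813 ≈ 60.059 mg.

60.1 mg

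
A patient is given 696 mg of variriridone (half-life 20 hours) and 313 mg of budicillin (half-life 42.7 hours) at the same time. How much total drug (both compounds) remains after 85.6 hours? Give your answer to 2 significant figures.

110 mg

variriridone: 696 × (1/2)^(85.6/20) = 696 × (1/2)^4.28 ≈ 35.826 mg.
budicillin: 313 × (1/2)^(85.6/42.7) = 313 × (1/2)^2.0047 ≈ 77.996 mg.
Total = 35.826 + 77.996 ≈ 113.82 mg.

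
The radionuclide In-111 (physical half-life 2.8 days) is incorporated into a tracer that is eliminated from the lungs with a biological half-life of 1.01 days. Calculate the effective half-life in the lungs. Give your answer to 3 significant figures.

1/t_eff = 1/t_phys + 1/t_biol = 1/2.8 + 1/1.01 = 1.3472 per day.
t_eff = 2.8 × 1.01 / (2.8 + 1.01) ≈ 0.74226 days.

0.742 days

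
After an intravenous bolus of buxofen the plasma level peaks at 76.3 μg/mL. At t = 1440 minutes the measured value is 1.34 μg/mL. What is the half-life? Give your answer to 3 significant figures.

247 minutes

A/A₀ = 1.34/76.3 ≈ 0.017562.
n = log₂(56.94) ≈ 5.8314 half-lives elapsed in 1440 minutes.
t½ = 1440/5.8314 ≈ 246.94 minutes.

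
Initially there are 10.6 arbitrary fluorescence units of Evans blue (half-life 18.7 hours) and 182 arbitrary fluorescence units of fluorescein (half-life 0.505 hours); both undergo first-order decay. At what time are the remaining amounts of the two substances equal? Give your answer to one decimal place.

Set 10.6·(1/2)^(t/18.7) = 182·(1/2)^(t/0.505).
Taking log₂: log₂(10.6/182) = t·(1/18.7 − 1/0.505).
log₂(0.058242) = -4.1018; 1/18.7 − 1/0.505 = -1.9267.
t = -4.1018 / -1.9267 ≈ 2.1289 hours.

2.1 hours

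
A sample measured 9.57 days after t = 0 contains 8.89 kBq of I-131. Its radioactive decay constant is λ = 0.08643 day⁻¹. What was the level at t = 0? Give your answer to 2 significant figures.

t½ = ln 2 / λ = 0.69315 / 0.08643 ≈ 8.0198 days.
Number of half-lives elapsed: n = 9.57/8.0198 ≈ 1.1933.
A₀ = A × 2^n = 8.89 × 2^1.1933 = 8.89 × 2.2868 ≈ 20.329 kBq.

20 kBq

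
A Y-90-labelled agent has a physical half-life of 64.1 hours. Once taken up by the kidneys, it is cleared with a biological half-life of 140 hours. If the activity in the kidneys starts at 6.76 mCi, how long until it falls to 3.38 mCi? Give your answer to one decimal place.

1/t_eff = 1/t_phys + 1/t_biol = 1/64.1 + 1/140 = 0.022743 per hour.
t_eff = 64.1 × 140 / (64.1 + 140) ≈ 43.969 hours.
n = log₂(6.76/3.38) ≈ 1; t = 1 × 43.969 ≈ 43.969 hours.

44.0 hours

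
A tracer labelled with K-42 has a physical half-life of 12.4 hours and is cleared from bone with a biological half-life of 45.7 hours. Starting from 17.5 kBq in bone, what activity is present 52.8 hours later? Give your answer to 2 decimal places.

0.41 kBq

1/t_eff = 1/t_phys + 1/t_biol = 1/12.4 + 1/45.7 = 0.10253 per hour.
t_eff = 12.4 × 45.7 / (12.4 + 45.7) ≈ 9.7535 hours.
Remaining = 17.5 × (1/2)^(52.8/9.7535) = 17.5 × (1/2)^5.4134 ≈ 0.41061 kBq.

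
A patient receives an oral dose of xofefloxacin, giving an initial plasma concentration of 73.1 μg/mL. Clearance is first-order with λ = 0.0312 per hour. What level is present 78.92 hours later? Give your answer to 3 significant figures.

t½ = ln 2 / λ = 0.69315 / 0.0312 ≈ 22.216 hours.
Number of half-lives: n = 78.92/22.216 ≈ 3.5524.
Remaining = 73.1 × (1/2)^3.5524 = 73.1 × 0.085238 ≈ 6.2309 μg/mL.

6.23 μg/mL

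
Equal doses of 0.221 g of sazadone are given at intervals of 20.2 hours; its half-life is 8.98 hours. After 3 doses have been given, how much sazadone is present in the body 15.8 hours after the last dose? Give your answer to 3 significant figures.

0.0819 g

The 3 doses were given 56.2, 36, 15.8 hours ago.
Total = 0.221·(1/2)^(56.2/8.98) + 0.221·(1/2)^(36/8.98) + 0.221·(1/2)^(15.8/8.98)
      = 0.002887 + 0.013727 + 0.065274 ≈ 0.081888 g.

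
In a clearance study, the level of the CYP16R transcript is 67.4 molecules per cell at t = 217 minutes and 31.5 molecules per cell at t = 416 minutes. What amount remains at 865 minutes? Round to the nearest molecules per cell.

6 molecules per cell

Over Δt = 416 − 217 = 199 minutes, the level fell by a factor of 67.4/31.5 ≈ 2.1397.
n = log₂(2.1397) ≈ 1.0974 half-lives, so t½ = 199/1.0974 ≈ 181.34 minutes.
From t = 416 to t = 865: 31.5 × (1/2)^((865−416)/181.34) ≈ 5.6617 molecules per cell.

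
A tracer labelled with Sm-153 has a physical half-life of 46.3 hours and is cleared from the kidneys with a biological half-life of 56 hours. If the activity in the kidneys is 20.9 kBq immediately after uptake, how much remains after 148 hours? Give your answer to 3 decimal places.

1/t_eff = 1/t_phys + 1/t_biol = 1/46.3 + 1/56 = 0.039455 per hour.
t_eff = 46.3 × 56 / (46.3 + 56) ≈ 25.345 hours.
Remaining = 20.9 × (1/2)^(148/25.345) = 20.9 × (1/2)^5.8394 ≈ 0.36502 kBq.

0.365 kBq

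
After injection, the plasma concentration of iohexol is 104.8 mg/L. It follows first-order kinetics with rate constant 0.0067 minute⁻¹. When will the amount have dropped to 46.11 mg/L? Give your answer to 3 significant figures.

t½ = ln 2 / k = 0.69315 / 0.0067 ≈ 103.45 minutes.
Fraction remaining = 46.11/104.8 ≈ 0.43998.
n = log₂(104.8/46.11) = ln(2.2728)/ln 2 ≈ 1.1845 half-lives.
t = n × t½ = 1.1845 × 103.45 ≈ 122.54 minutes.

123 minutes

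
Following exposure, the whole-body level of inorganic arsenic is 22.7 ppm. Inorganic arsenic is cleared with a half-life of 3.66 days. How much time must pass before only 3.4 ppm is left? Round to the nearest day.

Fraction remaining = 3.4/22.7 ≈ 0.14978.
n = log₂(22.7/3.4) = ln(6.6765)/ln 2 ≈ 2.7391 half-lives.
t = n × t½ = 2.7391 × 3.66 ≈ 10.025 days.

10 days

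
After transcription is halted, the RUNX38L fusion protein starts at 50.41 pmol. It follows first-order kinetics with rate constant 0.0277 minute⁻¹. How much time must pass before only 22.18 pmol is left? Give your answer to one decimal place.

29.6 minutes

t½ = ln 2 / λ = 0.69315 / 0.0277 ≈ 25.023 minutes.
Fraction remaining = 22.18/50.41 ≈ 0.43999.
n = log₂(50.41/22.18) = ln(2.2728)/ln 2 ≈ 1.1845 half-lives.
t = n × t½ = 1.1845 × 25.023 ≈ 29.639 minutes.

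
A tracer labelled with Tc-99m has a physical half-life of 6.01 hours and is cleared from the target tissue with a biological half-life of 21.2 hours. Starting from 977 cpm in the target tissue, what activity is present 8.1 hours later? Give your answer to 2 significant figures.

1/t_eff = 1/t_phys + 1/t_biol = 1/6.01 + 1/21.2 = 0.21356 per hour.
t_eff = 6.01 × 21.2 / (6.01 + 21.2) ≈ 4.6825 hours.
Remaining = 977 × (1/2)^(8.1/4.6825) = 977 × (1/2)^1.7298 ≈ 294.55 cpm.

290 cpm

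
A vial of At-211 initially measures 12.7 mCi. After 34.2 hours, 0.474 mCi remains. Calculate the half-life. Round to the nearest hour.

A/A₀ = 0.474/12.7 ≈ 0.037323.
n = log₂(26.793) ≈ 4.7438 half-lives elapsed in 34.2 hours.
t½ = 34.2/4.7438 ≈ 7.2094 hours.

7 hours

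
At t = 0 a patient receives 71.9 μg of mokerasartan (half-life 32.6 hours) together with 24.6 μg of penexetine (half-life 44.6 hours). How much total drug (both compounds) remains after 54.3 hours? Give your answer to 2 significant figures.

mokerasartan: 71.9 × (1/2)^(54.3/32.6) = 71.9 × (1/2)^1.6656 ≈ 22.663 μg.
penexetine: 24.6 × (1/2)^(54.3/44.6) = 24.6 × (1/2)^1.2175 ≈ 10.579 μg.
Total = 22.663 + 10.579 ≈ 33.242 μg.

33 μg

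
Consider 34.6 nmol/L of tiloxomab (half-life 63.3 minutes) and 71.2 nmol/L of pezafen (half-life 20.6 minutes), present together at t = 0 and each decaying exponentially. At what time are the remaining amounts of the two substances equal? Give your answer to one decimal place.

Set 34.6·(1/2)^(t/63.3) = 71.2·(1/2)^(t/20.6).
Taking log₂: log₂(34.6/71.2) = t·(1/63.3 − 1/20.6).
log₂(0.48596) = -1.0411; 1/63.3 − 1/20.6 = -0.032746.
t = -1.0411 / -0.032746 ≈ 31.793 minutes.

31.8 minutes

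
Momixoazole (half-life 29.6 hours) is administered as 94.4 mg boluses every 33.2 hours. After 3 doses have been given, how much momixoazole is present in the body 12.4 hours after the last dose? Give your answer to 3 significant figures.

The 3 doses were given 78.8, 45.6, 12.4 hours ago.
Total = 94.4·(1/2)^(78.8/29.6) + 94.4·(1/2)^(45.6/29.6) + 94.4·(1/2)^(12.4/29.6)
      = 14.914 + 32.451 + 70.61 ≈ 117.97 mg.

118 mg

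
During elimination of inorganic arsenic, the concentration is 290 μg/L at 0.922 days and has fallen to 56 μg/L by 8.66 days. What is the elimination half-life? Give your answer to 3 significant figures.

Over Δt = 8.66 − 0.922 = 7.738 days, the level fell by a factor of 290/56 ≈ 5.1786.
n = log₂(5.1786) ≈ 2.3726 half-lives, so t½ = 7.738/2.3726 ≈ 3.2615 days.

3.26 days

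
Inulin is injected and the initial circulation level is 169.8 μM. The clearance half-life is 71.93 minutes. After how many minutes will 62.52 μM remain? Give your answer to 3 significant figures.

Fraction remaining = 62.52/169.8 ≈ 0.3682.
n = log₂(169.8/62.52) = ln(2.7159)/ln 2 ≈ 1.4414 half-lives.
t = n × t½ = 1.4414 × 71.93 ≈ 103.68 minutes.

104 minutes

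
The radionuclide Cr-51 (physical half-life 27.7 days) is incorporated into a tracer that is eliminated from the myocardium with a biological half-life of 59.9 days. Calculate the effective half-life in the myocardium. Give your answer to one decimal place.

18.9 days

1/t_eff = 1/t_phys + 1/t_biol = 1/27.7 + 1/59.9 = 0.052796 per day.
t_eff = 27.7 × 59.9 / (27.7 + 59.9) ≈ 18.941 days.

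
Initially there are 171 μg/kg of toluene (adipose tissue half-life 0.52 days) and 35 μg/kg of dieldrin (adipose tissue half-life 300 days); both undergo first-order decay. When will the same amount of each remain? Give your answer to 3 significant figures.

Set 171·(1/2)^(t/0.52) = 35·(1/2)^(t/300).
Taking log₂: log₂(171/35) = t·(1/0.52 − 1/300).
log₂(4.8857) = 2.2886; 1/0.52 − 1/300 = 1.9197.
t = 2.2886 / 1.9197 ≈ 1.1921 days.

1.19 days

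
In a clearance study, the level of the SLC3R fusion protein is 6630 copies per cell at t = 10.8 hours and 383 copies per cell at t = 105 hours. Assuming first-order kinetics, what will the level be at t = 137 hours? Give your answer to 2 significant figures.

Over Δt = 105 − 10.8 = 94.2 hours, the level fell by a factor of 6630/383 ≈ 17.311.
n = log₂(17.311) ≈ 4.1136 half-lives, so t½ = 94.2/4.1136 ≈ 22.9 hours.
From t = 105 to t = 137: 383 × (1/2)^((137−105)/22.9) ≈ 145.39 copies per cell.

150 copies per cell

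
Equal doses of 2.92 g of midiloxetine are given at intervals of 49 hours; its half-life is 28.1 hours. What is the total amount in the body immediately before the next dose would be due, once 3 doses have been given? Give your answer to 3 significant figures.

1.21 g

The 3 doses were given 147, 98, 49 hours ago.
Total = 2.92·(1/2)^(147/28.1) + 2.92·(1/2)^(98/28.1) + 2.92·(1/2)^(49/28.1)
      = 0.077732 + 0.26033 + 0.87188 ≈ 1.2099 g.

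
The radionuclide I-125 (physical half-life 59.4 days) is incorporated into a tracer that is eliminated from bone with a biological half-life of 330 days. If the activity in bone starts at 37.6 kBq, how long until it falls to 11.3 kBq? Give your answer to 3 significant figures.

87.3 days

1/t_eff = 1/t_phys + 1/t_biol = 1/59.4 + 1/330 = 0.019865 per day.
t_eff = 59.4 × 330 / (59.4 + 330) ≈ 50.339 days.
n = log₂(37.6/11.3) ≈ 1.7344; t = 1.7344 × 50.339 ≈ 87.308 days.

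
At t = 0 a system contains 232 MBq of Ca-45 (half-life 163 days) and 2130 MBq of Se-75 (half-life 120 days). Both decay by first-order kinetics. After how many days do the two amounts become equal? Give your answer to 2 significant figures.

Set 232·(1/2)^(t/163) = 2130·(1/2)^(t/120).
Taking log₂: log₂(232/2130) = t·(1/163 − 1/120).
log₂(0.10892) = -3.1987; 1/163 − 1/120 = -0.0021984.
t = -3.1987 / -0.0021984 ≈ 1455 days.

1500 days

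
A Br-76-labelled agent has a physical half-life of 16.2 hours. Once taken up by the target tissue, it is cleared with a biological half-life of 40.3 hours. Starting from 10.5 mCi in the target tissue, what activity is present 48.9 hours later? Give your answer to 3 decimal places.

0.559 mCi

1/t_eff = 1/t_phys + 1/t_biol = 1/16.2 + 1/40.3 = 0.086542 per hour.
t_eff = 16.2 × 40.3 / (16.2 + 40.3) ≈ 11.555 hours.
Remaining = 10.5 × (1/2)^(48.9/11.555) = 10.5 × (1/2)^4.2319 ≈ 0.5588 mCi.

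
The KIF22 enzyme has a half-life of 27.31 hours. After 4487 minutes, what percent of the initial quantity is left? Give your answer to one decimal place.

15.0%

4487 minutes = 74.7833 hours.
n = 74.7833/27.31 ≈ 2.7383 half-lives.
Fraction remaining = (1/2)^2.7383 ≈ 0.14986, i.e. 14.986%.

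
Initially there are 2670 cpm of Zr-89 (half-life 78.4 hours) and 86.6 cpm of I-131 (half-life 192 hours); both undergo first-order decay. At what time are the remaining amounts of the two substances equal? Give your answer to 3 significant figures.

Set 2670·(1/2)^(t/78.4) = 86.6·(1/2)^(t/192).
Taking log₂: log₂(2670/86.6) = t·(1/78.4 − 1/192).
log₂(30.831) = 4.9463; 1/78.4 − 1/192 = 0.0075468.
t = 4.9463 / 0.0075468 ≈ 655.42 hours.

655 hours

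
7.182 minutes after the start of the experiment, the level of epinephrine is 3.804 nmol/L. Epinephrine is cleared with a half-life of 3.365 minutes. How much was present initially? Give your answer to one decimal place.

16.7 nmol/L

Number of half-lives elapsed: n = 7.182/3.365 ≈ 2.1343.
A₀ = A × 2^n = 3.804 × 2^2.1343 = 3.804 × 4.3903 ≈ 16.701 nmol/L.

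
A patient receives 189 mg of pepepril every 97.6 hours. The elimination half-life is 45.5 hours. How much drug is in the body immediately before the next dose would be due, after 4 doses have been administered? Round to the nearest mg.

55 mg

The 4 doses were given 390.4, 292.8, 195.2, 97.6 hours ago.
Total = 189·(1/2)^(390.4/45.5) + 189·(1/2)^(292.8/45.5) + 189·(1/2)^(195.2/45.5) + 189·(1/2)^(97.6/45.5)
      = 0.49381 + 2.1842 + 9.6607 + 42.73 ≈ 55.069 mg.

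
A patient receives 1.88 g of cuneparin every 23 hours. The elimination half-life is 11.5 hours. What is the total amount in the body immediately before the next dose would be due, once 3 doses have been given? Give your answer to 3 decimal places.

0.617 g

The 3 doses were given 69, 46, 23 hours ago.
Total = 1.88·(1/2)^(69/11.5) + 1.88·(1/2)^(46/11.5) + 1.88·(1/2)^(23/11.5)
      = 0.029375 + 0.1175 + 0.47 ≈ 0.61687 g.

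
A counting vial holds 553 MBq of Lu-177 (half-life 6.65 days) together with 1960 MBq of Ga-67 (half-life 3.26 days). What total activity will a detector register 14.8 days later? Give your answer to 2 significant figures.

200 MBq

Lu-177: 553 × (1/2)^(14.8/6.65) = 553 × (1/2)^2.2256 ≈ 118.24 MBq.
Ga-67: 1960 × (1/2)^(14.8/3.26) = 1960 × (1/2)^4.5399 ≈ 84.259 MBq.
Total = 118.24 + 84.259 ≈ 202.5 MBq.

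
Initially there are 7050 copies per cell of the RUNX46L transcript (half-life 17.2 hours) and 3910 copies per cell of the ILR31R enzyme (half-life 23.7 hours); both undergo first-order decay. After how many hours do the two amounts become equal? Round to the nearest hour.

Set 7050·(1/2)^(t/17.2) = 3910·(1/2)^(t/23.7).
Taking log₂: log₂(7050/3910) = t·(1/17.2 − 1/23.7).
log₂(1.8031) = 0.85045; 1/17.2 − 1/23.7 = 0.015945.
t = 0.85045 / 0.015945 ≈ 53.335 hours.

53 hours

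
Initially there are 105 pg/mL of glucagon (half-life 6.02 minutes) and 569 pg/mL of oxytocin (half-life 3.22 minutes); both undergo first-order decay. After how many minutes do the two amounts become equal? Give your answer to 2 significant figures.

Set 105·(1/2)^(t/6.02) = 569·(1/2)^(t/3.22).
Taking log₂: log₂(105/569) = t·(1/6.02 − 1/3.22).
log₂(0.18453) = -2.438; 1/6.02 − 1/3.22 = -0.14445.
t = -2.438 / -0.14445 ≈ 16.879 minutes.

17 minutes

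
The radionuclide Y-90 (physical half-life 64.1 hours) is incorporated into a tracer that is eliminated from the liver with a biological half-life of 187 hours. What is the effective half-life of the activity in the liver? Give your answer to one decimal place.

1/t_eff = 1/t_phys + 1/t_biol = 1/64.1 + 1/187 = 0.020948 per hour.
t_eff = 64.1 × 187 / (64.1 + 187) ≈ 47.737 hours.

47.7 hours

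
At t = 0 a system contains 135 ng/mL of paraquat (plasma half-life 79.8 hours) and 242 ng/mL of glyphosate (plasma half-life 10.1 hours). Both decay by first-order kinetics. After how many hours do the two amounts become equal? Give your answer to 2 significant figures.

9.7 hours

Set 135·(1/2)^(t/79.8) = 242·(1/2)^(t/10.1).
Taking log₂: log₂(135/242) = t·(1/79.8 − 1/10.1).
log₂(0.55785) = -0.84205; 1/79.8 − 1/10.1 = -0.086479.
t = -0.84205 / -0.086479 ≈ 9.7371 hours.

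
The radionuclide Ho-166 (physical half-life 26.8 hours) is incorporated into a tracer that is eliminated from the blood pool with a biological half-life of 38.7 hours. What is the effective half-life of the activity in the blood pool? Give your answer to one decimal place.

15.8 hours

1/t_eff = 1/t_phys + 1/t_biol = 1/26.8 + 1/38.7 = 0.063153 per hour.
t_eff = 26.8 × 38.7 / (26.8 + 38.7) ≈ 15.835 hours.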